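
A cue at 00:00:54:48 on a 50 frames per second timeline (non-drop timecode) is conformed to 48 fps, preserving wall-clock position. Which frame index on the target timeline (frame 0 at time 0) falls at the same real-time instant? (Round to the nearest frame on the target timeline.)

Source frame index: (0×3600 + 0×60 + 54) × 50 + 48 = 2748.
Real time: 2748 / (50) = 1374/25 s.
Target frame: (1374/25) × (48) = 65952/25 ≈ 2638.080 → 2638.

frame 2638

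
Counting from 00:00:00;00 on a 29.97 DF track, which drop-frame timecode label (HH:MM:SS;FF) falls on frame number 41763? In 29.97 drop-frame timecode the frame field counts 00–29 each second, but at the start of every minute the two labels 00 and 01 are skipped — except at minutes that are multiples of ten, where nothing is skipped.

00:23:13;15

Each 10-minute DF block holds 10 × 60 × 30 − 9 × 2 = 17982 frames. 41763 ÷ 17982 → 2 full blocks, remainder 5799.
Within the partial block the first minute is 1800 frames and each further minute 1798, so 3 further minute boundaries passed. Total skipped labels = 18 × 2 + 2 × 3 = 42.
Non-drop label index = 41763 + 42 = 41805; at 30 labels/s that is 00:23:13:15, i.e. DF 00:23:13;15.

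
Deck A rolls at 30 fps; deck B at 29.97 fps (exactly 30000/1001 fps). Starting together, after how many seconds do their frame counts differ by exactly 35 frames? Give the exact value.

7007/6 seconds

The gap grows by |30000/1001 − 30| = 30/1001 frames per second.
Time for a 35-frame gap: 35 ÷ (30/1001) = 7007/6 s.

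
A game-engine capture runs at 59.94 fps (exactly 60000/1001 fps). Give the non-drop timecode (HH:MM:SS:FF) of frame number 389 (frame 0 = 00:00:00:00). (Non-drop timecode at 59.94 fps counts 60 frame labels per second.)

389 ÷ 60 = 6 full seconds, remainder 29 frames.
6 s = 0 h 0 min 6 s.
Timecode: 00:00:06:29.

00:00:06:29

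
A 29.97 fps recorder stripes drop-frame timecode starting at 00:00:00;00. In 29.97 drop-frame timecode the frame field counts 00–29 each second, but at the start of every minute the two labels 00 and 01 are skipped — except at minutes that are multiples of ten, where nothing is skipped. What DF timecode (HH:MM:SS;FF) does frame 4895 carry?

Ten DF minutes hold 17982 frames, so frame 4895 lies in block 0 (frames 0–17981) with 4895 frames into that block.
The block's first minute is 1800 frames and the rest 1798 each; 4895 frames reaches minute 2, so 0 × 18 + 2 × 2 = 4 labels have been skipped so far.
Adding those back, label number 4895 + 4 = 4899 at 30 labels/s is 163 s + 9 f = 0 h 2 min 43 s frame 9, i.e. 00:02:43;09.

00:02:43;09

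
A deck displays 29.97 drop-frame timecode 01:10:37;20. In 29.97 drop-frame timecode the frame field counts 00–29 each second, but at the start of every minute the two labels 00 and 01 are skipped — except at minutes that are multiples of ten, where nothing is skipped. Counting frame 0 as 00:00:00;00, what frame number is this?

127004

As if non-drop at 30 labels/s: (1 × 3600 + 10 × 60 + 37) × 30 + 20 = 127130.
Minute boundaries passed: 70; those not divisible by 10: 70 − 7 = 63; dropped labels = 2 × 63 = 126.
Actual frame index = 127130 − 126 = 127004.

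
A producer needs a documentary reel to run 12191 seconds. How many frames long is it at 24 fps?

292584 frames

Frames = 12191 × 24 = 292584.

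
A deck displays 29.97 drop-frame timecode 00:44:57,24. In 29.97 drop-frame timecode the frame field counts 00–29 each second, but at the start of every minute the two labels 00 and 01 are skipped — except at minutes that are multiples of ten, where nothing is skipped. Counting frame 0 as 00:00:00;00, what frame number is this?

80854

As if non-drop at 30 labels/s: (0 × 3600 + 44 × 60 + 57) × 30 + 24 = 80934.
Minute boundaries passed: 44; those not divisible by 10: 44 − 4 = 40; dropped labels = 2 × 40 = 80.
Actual frame index = 80934 − 80 = 80854.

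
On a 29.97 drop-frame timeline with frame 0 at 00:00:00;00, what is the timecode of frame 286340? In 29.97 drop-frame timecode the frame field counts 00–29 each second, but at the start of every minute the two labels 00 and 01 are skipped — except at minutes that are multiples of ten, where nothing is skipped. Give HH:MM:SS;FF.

Each 10-minute DF block holds 10 × 60 × 30 − 9 × 2 = 17982 frames. 286340 ÷ 17982 → 15 full blocks, remainder 16610.
Within the partial block the first minute is 1800 frames and each further minute 1798, so 9 further minute boundaries passed. Total skipped labels = 18 × 15 + 2 × 9 = 288.
Non-drop label index = 286340 + 288 = 286628; at 30 labels/s that is 02:39:14:08, i.e. DF 02:39:14;08.

02:39:14;08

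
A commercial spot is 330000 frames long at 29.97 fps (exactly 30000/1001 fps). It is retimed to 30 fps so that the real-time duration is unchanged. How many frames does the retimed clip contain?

330330 frames

Target frames = source frames × (target rate / source rate) = 330000 × (30)/(30000/1001) = 330000 × 1001/1000 = 330330.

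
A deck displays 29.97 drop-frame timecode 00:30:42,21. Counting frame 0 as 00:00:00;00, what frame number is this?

55227

Complete 10-minute blocks: 3, each 17982 frames → 53946.
Remaining 0 whole minutes in the current block: 0 frames.
Within the current minute: 42 × 30 + 21 = 1281. Total = 53946 + 0 + 1281 = 55227.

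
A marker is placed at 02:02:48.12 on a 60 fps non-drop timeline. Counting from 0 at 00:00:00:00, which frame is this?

442092

Total seconds to the label: (2 × 3600 + 2 × 60 + 48) = 7368.
Frame index = 7368 × 60 + 12 = 442092.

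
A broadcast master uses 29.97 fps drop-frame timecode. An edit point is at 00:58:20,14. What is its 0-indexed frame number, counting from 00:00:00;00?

Complete 10-minute blocks: 5, each 17982 frames → 89910.
Remaining 8 whole minutes in the current block: 1800 + 7 × 1798 = 14386 frames.
Within the current minute: 20 × 30 + 14 − 2 = 612 (labels ;00/;01 skipped at this minute). Total = 89910 + 14386 + 612 = 104908.

104908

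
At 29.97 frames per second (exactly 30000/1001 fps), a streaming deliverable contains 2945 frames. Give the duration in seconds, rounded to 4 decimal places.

Running time = 2945 × 1001/30000 = 589589/6000 s ≈ 98.2648 s.

98.2648 seconds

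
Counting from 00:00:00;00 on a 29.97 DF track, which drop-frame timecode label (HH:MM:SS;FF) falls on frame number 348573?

Ten DF minutes hold 17982 frames, so frame 348573 lies in block 19 (frames 341658–359639) with 6915 frames into that block.
The block's first minute is 1800 frames and the rest 1798 each; 6915 frames reaches minute 3, so 19 × 18 + 3 × 2 = 348 labels have been skipped so far.
Adding those back, label number 348573 + 348 = 348921 at 30 labels/s is 11630 s + 21 f = 3 h 13 min 50 s frame 21, i.e. 03:13:50;21.

03:13:50;21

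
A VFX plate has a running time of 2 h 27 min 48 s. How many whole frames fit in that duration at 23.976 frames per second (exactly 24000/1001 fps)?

212619 frames

2 h 27 min 48 s = 8868 s.
Frames = 8868 × 24000/1001 = 212832000/1001 ≈ 212619.3806.
Complete frames: 212619.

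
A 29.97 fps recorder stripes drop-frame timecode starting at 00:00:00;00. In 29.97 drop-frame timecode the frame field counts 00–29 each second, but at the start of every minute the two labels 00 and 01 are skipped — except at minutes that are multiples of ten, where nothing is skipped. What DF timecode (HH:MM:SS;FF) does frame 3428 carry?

Each 10-minute DF block holds 10 × 60 × 30 − 9 × 2 = 17982 frames. 3428 ÷ 17982 → 0 full blocks, remainder 3428.
Within the partial block the first minute is 1800 frames and each further minute 1798, so 1 further minute boundary passed. Total skipped labels = 18 × 0 + 2 × 1 = 2.
Non-drop label index = 3428 + 2 = 3430; at 30 labels/s that is 00:01:54:10, i.e. DF 00:01:54;10.

00:01:54;10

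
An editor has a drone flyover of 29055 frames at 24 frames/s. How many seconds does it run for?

Running time = 29055 / (24) = 1210.625 s.

1210.625 seconds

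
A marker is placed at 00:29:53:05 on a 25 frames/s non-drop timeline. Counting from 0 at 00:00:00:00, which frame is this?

44830

Total seconds to the label: (0 × 3600 + 29 × 60 + 53) = 1793.
Frame index = 1793 × 25 + 5 = 44830.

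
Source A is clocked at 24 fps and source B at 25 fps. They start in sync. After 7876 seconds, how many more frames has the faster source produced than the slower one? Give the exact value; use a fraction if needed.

A emits 24 × 7876 = 189024 frames; B emits 25 × 7876 = 196900.
Difference = 7876 frames; B is ahead of A.

7876 frames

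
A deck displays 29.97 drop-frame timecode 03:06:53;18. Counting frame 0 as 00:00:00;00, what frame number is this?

As if non-drop at 30 labels/s: (3 × 3600 + 6 × 60 + 53) × 30 + 18 = 336408.
Minute boundaries passed: 186; those not divisible by 10: 186 − 18 = 168; dropped labels = 2 × 168 = 336.
Actual frame index = 336408 − 336 = 336072.

336072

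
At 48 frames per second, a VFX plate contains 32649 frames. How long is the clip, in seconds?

Running time = 32649 / (48) = 680.1875 s.

680.1875 seconds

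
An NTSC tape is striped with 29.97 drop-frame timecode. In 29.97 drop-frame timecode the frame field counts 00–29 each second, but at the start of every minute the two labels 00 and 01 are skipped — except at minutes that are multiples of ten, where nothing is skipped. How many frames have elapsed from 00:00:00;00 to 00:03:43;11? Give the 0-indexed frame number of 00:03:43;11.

As if non-drop at 30 labels/s: (0 × 3600 + 3 × 60 + 43) × 30 + 11 = 6701.
Minute boundaries passed: 3; those not divisible by 10: 3 − 0 = 3; dropped labels = 2 × 3 = 6.
Actual frame index = 6701 − 6 = 6695.

6695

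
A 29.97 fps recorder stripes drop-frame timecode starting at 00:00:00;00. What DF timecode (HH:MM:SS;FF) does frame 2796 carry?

00:01:33;08

Ten DF minutes hold 17982 frames, so frame 2796 lies in block 0 (frames 0–17981) with 2796 frames into that block.
The block's first minute is 1800 frames and the rest 1798 each; 2796 frames reaches minute 1, so 0 × 18 + 1 × 2 = 2 labels have been skipped so far.
Adding those back, label number 2796 + 2 = 2798 at 30 labels/s is 93 s + 8 f = 0 h 1 min 33 s frame 8, i.e. 00:01:33;08.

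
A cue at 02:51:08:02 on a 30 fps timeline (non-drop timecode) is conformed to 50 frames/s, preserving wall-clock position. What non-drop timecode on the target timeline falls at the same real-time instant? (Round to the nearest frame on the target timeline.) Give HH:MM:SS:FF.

02:51:08:03

Source frame index: (2×3600 + 51×60 + 8) × 30 + 2 = 308042.
Real time: 308042 / (30) = 154021/15 s.
Target frame: (154021/15) × (50) = 1540210/3 ≈ 513403.333 → 513403.
At 50 labels/s: frame 513403 → 02:51:08:03.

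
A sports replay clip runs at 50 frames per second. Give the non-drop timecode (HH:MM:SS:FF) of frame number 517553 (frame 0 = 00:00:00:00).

02:52:31:03

517553 ÷ 50 = 10351 full seconds, remainder 3 frames.
10351 s = 2 h 52 min 31 s.
Timecode: 02:52:31:03.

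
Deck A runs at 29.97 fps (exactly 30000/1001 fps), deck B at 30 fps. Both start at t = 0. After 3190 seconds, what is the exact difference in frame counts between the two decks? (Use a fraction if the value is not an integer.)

8700/91 frames

A emits 30000/1001 × 3190 = 8700000/91 frames; B emits 30 × 3190 = 95700.
Difference = 8700/91 frames (≈ 95.6044); B is ahead of A.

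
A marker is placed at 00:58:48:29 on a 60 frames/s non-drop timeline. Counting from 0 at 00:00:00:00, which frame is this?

Total seconds to the label: (0 × 3600 + 58 × 60 + 48) = 3528.
Frame index = 3528 × 60 + 29 = 211709.

211709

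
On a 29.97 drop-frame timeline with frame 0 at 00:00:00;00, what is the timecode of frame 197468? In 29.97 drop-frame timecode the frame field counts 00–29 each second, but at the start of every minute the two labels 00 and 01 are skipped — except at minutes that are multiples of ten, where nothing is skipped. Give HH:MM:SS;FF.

Each 10-minute DF block holds 10 × 60 × 30 − 9 × 2 = 17982 frames. 197468 ÷ 17982 → 10 full blocks, remainder 17648.
Within the partial block the first minute is 1800 frames and each further minute 1798, so 9 further minute boundaries passed. Total skipped labels = 18 × 10 + 2 × 9 = 198.
Non-drop label index = 197468 + 198 = 197666; at 30 labels/s that is 01:49:48:26, i.e. DF 01:49:48;26.

01:49:48;26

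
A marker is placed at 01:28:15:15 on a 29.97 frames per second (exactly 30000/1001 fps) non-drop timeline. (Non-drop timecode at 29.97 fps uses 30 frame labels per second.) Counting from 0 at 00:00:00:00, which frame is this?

Total seconds to the label: (1 × 3600 + 28 × 60 + 15) = 5295.
Frame index = 5295 × 30 + 15 = 158865.

frame 158865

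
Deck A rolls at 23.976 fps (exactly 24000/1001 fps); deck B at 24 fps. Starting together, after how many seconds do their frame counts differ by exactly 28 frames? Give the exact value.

The gap grows by |24 − 24000/1001| = 24/1001 frames per second.
Time for a 28-frame gap: 28 ÷ (24/1001) = 7007/6 s.

7007/6 seconds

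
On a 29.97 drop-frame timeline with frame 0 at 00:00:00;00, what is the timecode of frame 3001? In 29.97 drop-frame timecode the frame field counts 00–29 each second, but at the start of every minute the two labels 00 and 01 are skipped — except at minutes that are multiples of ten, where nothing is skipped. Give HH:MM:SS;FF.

Ten DF minutes hold 17982 frames, so frame 3001 lies in block 0 (frames 0–17981) with 3001 frames into that block.
The block's first minute is 1800 frames and the rest 1798 each; 3001 frames reaches minute 1, so 0 × 18 + 1 × 2 = 2 labels have been skipped so far.
Adding those back, label number 3001 + 2 = 3003 at 30 labels/s is 100 s + 3 f = 0 h 1 min 40 s frame 3, i.e. 00:01:40;03.

00:01:40;03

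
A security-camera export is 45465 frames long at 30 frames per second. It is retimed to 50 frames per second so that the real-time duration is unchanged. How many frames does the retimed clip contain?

75775 frames

Target frames = source frames × (target rate / source rate) = 45465 × (50)/(30) = 45465 × 5/3 = 75775.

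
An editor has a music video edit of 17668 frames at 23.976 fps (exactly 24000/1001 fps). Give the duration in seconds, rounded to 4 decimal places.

Running time = 17668 × 1001/24000 = 4421417/6000 s ≈ 736.9028 s.

736.9028 seconds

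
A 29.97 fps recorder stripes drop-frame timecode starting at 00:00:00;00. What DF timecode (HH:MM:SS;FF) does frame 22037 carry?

00:12:15;09

Each 10-minute DF block holds 10 × 60 × 30 − 9 × 2 = 17982 frames. 22037 ÷ 17982 → 1 full block, remainder 4055.
Within the partial block the first minute is 1800 frames and each further minute 1798, so 2 further minute boundaries passed. Total skipped labels = 18 × 1 + 2 × 2 = 22.
Non-drop label index = 22037 + 22 = 22059; at 30 labels/s that is 00:12:15:09, i.e. DF 00:12:15;09.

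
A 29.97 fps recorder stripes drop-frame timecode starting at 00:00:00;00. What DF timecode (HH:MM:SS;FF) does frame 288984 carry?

02:40:42;12

Ten DF minutes hold 17982 frames, so frame 288984 lies in block 16 (frames 287712–305693) with 1272 frames into that block.
The block's first minute is 1800 frames and the rest 1798 each; 1272 frames reaches minute 0, so 16 × 18 + 0 × 2 = 288 labels have been skipped so far.
Adding those back, label number 288984 + 288 = 289272 at 30 labels/s is 9642 s + 12 f = 2 h 40 min 42 s frame 12, i.e. 02:40:42;12.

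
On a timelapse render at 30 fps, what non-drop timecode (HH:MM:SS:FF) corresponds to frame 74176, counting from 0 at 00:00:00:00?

74176 ÷ 30 = 2472 full seconds, remainder 16 frames.
2472 s = 0 h 41 min 12 s.
Timecode: 00:41:12:16.

00:41:12:16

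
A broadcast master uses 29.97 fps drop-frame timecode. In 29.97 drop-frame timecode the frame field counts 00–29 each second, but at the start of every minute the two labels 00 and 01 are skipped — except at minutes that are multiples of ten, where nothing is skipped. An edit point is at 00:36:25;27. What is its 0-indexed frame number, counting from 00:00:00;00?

Complete 10-minute blocks: 3, each 17982 frames → 53946.
Remaining 6 whole minutes in the current block: 1800 + 5 × 1798 = 10790 frames.
Within the current minute: 25 × 30 + 27 − 2 = 775 (labels ;00/;01 skipped at this minute). Total = 53946 + 10790 + 775 = 65511.

65511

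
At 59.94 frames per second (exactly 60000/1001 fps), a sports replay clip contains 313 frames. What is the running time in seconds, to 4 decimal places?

Running time = 313 × 1001/60000 = 313313/60000 s ≈ 5.2219 s.

5.2219 seconds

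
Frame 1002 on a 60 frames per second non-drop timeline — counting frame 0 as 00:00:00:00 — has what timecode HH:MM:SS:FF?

00:00:16:42

1002 ÷ 60 = 16 full seconds, remainder 42 frames.
16 s = 0 h 0 min 16 s.
Timecode: 00:00:16:42.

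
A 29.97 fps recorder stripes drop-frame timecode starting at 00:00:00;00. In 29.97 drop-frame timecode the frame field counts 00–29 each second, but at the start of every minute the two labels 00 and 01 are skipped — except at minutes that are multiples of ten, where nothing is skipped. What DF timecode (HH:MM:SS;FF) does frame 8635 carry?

00:04:48;03

Each 10-minute DF block holds 10 × 60 × 30 − 9 × 2 = 17982 frames. 8635 ÷ 17982 → 0 full blocks, remainder 8635.
Within the partial block the first minute is 1800 frames and each further minute 1798, so 4 further minute boundaries passed. Total skipped labels = 18 × 0 + 2 × 4 = 8.
Non-drop label index = 8635 + 8 = 8643; at 30 labels/s that is 00:04:48:03, i.e. DF 00:04:48;03.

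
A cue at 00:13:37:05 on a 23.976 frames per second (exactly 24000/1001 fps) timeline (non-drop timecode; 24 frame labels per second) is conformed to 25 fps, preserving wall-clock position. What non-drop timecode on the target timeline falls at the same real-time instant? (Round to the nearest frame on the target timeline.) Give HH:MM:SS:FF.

Source frame index: (0×3600 + 13×60 + 37) × 24 + 5 = 19613.
Real time: 19613 / (24000/1001) = 19632613/24000 s.
Target frame: (19632613/24000) × (25) = 19632613/960 ≈ 20450.639 → 20451.
At 25 labels/s: frame 20451 → 00:13:38:01.

00:13:38:01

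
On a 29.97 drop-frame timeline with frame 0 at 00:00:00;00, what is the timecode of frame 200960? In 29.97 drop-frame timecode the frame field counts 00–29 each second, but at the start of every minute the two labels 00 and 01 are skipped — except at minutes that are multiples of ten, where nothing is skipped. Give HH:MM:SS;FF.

Ten DF minutes hold 17982 frames, so frame 200960 lies in block 11 (frames 197802–215783) with 3158 frames into that block.
The block's first minute is 1800 frames and the rest 1798 each; 3158 frames reaches minute 1, so 11 × 18 + 1 × 2 = 200 labels have been skipped so far.
Adding those back, label number 200960 + 200 = 201160 at 30 labels/s is 6705 s + 10 f = 1 h 51 min 45 s frame 10, i.e. 01:51:45;10.

01:51:45;10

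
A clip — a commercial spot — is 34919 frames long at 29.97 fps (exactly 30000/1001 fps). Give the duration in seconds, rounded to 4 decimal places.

1165.1306 seconds

Running time = 34919 × 1001/30000 = 34953919/30000 s ≈ 1165.1306 s.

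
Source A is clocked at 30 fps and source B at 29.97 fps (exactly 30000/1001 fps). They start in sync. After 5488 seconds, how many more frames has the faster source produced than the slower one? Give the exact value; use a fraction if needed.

A emits 30 × 5488 = 164640 frames; B emits 30000/1001 × 5488 = 23520000/143.
Difference = 23520/143 frames (≈ 164.4755); B is behind A.

23520/143 frames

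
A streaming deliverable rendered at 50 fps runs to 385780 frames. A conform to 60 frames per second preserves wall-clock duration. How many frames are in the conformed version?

Target frames = source frames × (target rate / source rate) = 385780 × (60)/(50) = 385780 × 6/5 = 462936.

462936 frames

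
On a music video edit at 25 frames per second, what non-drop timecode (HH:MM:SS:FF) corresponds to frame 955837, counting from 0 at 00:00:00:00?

955837 ÷ 25 = 38233 full seconds, remainder 12 frames.
38233 s = 10 h 37 min 13 s.
Timecode: 10:37:13:12.

10:37:13:12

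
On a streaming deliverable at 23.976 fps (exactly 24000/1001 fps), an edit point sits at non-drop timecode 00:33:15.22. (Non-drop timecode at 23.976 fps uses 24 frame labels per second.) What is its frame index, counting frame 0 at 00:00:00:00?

Total seconds to the label: (0 × 3600 + 33 × 60 + 15) = 1995.
Frame index = 1995 × 24 + 22 = 47902.

47902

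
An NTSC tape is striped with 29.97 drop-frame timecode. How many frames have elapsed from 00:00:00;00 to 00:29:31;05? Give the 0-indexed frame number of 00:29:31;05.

Complete 10-minute blocks: 2, each 17982 frames → 35964.
Remaining 9 whole minutes in the current block: 1800 + 8 × 1798 = 16184 frames.
Within the current minute: 31 × 30 + 5 − 2 = 933 (labels ;00/;01 skipped at this minute). Total = 35964 + 16184 + 933 = 53081.

53081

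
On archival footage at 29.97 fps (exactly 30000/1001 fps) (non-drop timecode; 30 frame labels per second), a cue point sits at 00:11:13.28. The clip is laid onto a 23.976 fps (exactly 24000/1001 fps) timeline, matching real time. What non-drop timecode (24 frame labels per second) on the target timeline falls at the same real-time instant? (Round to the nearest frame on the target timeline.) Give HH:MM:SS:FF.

00:11:13:22

Source frame index: (0×3600 + 11×60 + 13) × 30 + 28 = 20218.
Real time: 20218 / (30000/1001) = 10119109/15000 s.
Target frame: (10119109/15000) × (24000/1001) = 80872/5 ≈ 16174.400 → 16174.
At 24 labels/s: frame 16174 → 00:11:13:22.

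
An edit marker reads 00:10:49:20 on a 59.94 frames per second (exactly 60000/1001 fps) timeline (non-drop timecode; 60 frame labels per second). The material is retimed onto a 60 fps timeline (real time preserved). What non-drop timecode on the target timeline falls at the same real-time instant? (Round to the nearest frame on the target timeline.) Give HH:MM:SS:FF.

Source frame index: (0×3600 + 10×60 + 49) × 60 + 20 = 38960.
Real time: 38960 / (60000/1001) = 487487/750 s.
Target frame: (487487/750) × (60) = 974974/25 ≈ 38998.960 → 38999.
At 60 labels/s: frame 38999 → 00:10:49:59.

00:10:49:59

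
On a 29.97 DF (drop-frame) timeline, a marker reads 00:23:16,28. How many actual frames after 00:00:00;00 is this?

41866

Complete 10-minute blocks: 2, each 17982 frames → 35964.
Remaining 3 whole minutes in the current block: 1800 + 2 × 1798 = 5396 frames.
Within the current minute: 16 × 30 + 28 − 2 = 506 (labels ;00/;01 skipped at this minute). Total = 35964 + 5396 + 506 = 41866.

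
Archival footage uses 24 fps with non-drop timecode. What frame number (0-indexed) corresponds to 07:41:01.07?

Total seconds to the label: (7 × 3600 + 41 × 60 + 1) = 27661.
Frame index = 27661 × 24 + 7 = 663871.

frame 663871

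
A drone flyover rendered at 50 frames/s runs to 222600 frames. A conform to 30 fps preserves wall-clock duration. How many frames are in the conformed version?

Target frames = source frames × (target rate / source rate) = 222600 × (30)/(50) = 222600 × 3/5 = 133560.

133560 frames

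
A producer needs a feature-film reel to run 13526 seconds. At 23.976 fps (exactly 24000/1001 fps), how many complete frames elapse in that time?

Frames = 13526 × 24000/1001 = 324624000/1001 ≈ 324299.7003.
Complete frames: 324299.

324299 frames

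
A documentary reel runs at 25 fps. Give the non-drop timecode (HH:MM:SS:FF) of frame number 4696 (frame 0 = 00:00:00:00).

00:03:07:21

4696 ÷ 25 = 187 full seconds, remainder 21 frames.
187 s = 0 h 3 min 7 s.
Timecode: 00:03:07:21.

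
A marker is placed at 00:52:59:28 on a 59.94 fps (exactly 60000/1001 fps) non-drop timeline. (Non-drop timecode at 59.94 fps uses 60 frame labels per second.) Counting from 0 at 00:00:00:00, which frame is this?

190768

Total seconds to the label: (0 × 3600 + 52 × 60 + 59) = 3179.
Frame index = 3179 × 60 + 28 = 190768.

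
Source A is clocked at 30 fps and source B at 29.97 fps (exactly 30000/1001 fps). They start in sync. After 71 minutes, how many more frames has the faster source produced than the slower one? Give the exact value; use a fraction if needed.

127800/1001 frames

71 min = 4260 s.
A emits 30 × 4260 = 127800 frames; B emits 30000/1001 × 4260 = 127800000/1001.
Difference = 127800/1001 frames (≈ 127.6723); B is behind A.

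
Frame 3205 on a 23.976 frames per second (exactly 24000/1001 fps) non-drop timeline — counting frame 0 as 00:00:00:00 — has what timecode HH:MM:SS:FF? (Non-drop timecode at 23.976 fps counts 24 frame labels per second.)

00:02:13:13

3205 ÷ 24 = 133 full seconds, remainder 13 frames.
133 s = 0 h 2 min 13 s.
Timecode: 00:02:13:13.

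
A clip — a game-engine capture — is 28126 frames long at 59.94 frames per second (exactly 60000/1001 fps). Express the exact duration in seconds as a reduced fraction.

14077063/30000 seconds

Running time = 28126 ÷ (60000/1001) = 28126 × 1001/60000 = 14077063/30000 s.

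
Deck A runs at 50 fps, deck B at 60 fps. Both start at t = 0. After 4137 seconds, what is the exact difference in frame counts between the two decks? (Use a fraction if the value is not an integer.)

A emits 50 × 4137 = 206850 frames; B emits 60 × 4137 = 248220.
Difference = 41370 frames; B is ahead of A.

41370 frames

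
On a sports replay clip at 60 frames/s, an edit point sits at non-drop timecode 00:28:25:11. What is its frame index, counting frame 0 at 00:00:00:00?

102311

Total seconds to the label: (0 × 3600 + 28 × 60 + 25) = 1705.
Frame index = 1705 × 60 + 11 = 102311.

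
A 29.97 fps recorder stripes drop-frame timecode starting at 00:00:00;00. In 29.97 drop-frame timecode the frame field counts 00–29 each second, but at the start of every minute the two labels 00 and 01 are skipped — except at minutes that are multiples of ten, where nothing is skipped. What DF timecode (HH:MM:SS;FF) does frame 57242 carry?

00:31:49;28

Ten DF minutes hold 17982 frames, so frame 57242 lies in block 3 (frames 53946–71927) with 3296 frames into that block.
The block's first minute is 1800 frames and the rest 1798 each; 3296 frames reaches minute 1, so 3 × 18 + 1 × 2 = 56 labels have been skipped so far.
Adding those back, label number 57242 + 56 = 57298 at 30 labels/s is 1909 s + 28 f = 0 h 31 min 49 s frame 28, i.e. 00:31:49;28.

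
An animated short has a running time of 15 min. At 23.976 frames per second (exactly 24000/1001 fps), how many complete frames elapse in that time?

21578 frames

15 min = 900 s.
Frames = 900 × 24000/1001 = 21600000/1001 ≈ 21578.4216.
Complete frames: 21578.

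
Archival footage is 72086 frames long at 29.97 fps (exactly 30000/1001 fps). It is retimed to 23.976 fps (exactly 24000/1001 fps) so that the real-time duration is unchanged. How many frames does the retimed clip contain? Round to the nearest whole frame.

57669 frames

Frames at target rate = 72086 × (24000/1001) / (30000/1001) = 288344/5 ≈ 57668.800.
Nearest whole frame: 57669.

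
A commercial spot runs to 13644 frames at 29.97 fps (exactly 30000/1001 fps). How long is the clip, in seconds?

Running time = 13644 / (30000/1001) = 455.2548 s.

455.2548 seconds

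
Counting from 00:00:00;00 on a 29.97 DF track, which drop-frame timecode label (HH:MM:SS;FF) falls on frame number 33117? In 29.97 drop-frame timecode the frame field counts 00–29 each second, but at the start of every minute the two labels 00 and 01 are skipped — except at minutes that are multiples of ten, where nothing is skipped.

00:18:25;01

Each 10-minute DF block holds 10 × 60 × 30 − 9 × 2 = 17982 frames. 33117 ÷ 17982 → 1 full block, remainder 15135.
Within the partial block the first minute is 1800 frames and each further minute 1798, so 8 further minute boundaries passed. Total skipped labels = 18 × 1 + 2 × 8 = 34.
Non-drop label index = 33117 + 34 = 33151; at 30 labels/s that is 00:18:25:01, i.e. DF 00:18:25;01.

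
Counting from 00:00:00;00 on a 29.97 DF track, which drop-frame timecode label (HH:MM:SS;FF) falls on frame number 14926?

Each 10-minute DF block holds 10 × 60 × 30 − 9 × 2 = 17982 frames. 14926 ÷ 17982 → 0 full blocks, remainder 14926.
Within the partial block the first minute is 1800 frames and each further minute 1798, so 8 further minute boundaries passed. Total skipped labels = 18 × 0 + 2 × 8 = 16.
Non-drop label index = 14926 + 16 = 14942; at 30 labels/s that is 00:08:18:02, i.e. DF 00:08:18;02.

00:08:18;02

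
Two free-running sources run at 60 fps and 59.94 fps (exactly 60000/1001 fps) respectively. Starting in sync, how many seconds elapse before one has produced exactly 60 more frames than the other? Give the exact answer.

The gap grows by |60000/1001 − 60| = 60/1001 frames per second.
Time for a 60-frame gap: 60 ÷ (60/1001) = 1001 s.

1001 seconds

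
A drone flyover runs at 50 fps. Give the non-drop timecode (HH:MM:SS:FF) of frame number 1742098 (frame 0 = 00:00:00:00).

09:40:41:48

1742098 ÷ 50 = 34841 full seconds, remainder 48 frames.
34841 s = 9 h 40 min 41 s.
Timecode: 09:40:41:48.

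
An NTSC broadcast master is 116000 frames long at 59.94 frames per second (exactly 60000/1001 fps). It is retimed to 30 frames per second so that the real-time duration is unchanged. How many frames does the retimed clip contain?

Target frames = source frames × (target rate / source rate) = 116000 × (30)/(60000/1001) = 116000 × 1001/2000 = 58058.

58058 frames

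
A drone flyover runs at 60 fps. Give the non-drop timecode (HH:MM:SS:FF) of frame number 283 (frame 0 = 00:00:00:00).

283 ÷ 60 = 4 full seconds, remainder 43 frames.
4 s = 0 h 0 min 4 s.
Timecode: 00:00:04:43.

00:00:04:43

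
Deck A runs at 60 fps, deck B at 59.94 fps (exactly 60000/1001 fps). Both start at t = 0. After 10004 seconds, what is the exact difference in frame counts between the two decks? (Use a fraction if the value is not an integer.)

A emits 60 × 10004 = 600240 frames; B emits 60000/1001 × 10004 = 600240000/1001.
Difference = 600240/1001 frames (≈ 599.6404); B is behind A.

600240/1001 frames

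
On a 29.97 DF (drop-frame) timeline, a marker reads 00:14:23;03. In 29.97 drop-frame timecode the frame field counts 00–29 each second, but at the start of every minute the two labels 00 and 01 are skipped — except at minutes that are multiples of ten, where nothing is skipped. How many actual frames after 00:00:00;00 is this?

As if non-drop at 30 labels/s: (0 × 3600 + 14 × 60 + 23) × 30 + 3 = 25893.
Minute boundaries passed: 14; those not divisible by 10: 14 − 1 = 13; dropped labels = 2 × 13 = 26.
Actual frame index = 25893 − 26 = 25867.

25867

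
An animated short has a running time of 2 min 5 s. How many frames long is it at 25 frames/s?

3125 frames

2 min 5 s = 125 s.
Frames = 125 × 25 = 3125.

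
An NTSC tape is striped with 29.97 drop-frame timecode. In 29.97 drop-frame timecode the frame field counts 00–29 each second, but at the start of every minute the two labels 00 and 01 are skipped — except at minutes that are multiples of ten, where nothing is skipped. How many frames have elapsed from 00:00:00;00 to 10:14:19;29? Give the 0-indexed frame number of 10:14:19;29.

1104693

Complete 10-minute blocks: 61, each 17982 frames → 1096902.
Remaining 4 whole minutes in the current block: 1800 + 3 × 1798 = 7194 frames.
Within the current minute: 19 × 30 + 29 − 2 = 597 (labels ;00/;01 skipped at this minute). Total = 1096902 + 7194 + 597 = 1104693.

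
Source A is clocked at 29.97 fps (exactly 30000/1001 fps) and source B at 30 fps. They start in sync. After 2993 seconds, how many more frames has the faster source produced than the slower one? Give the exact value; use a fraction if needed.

89790/1001 frames

A emits 30000/1001 × 2993 = 89790000/1001 frames; B emits 30 × 2993 = 89790.
Difference = 89790/1001 frames (≈ 89.7003); B is ahead of A.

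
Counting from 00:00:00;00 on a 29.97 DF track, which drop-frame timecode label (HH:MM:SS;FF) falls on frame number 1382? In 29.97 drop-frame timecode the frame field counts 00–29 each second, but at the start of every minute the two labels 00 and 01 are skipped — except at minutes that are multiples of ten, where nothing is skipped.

00:00:46;02

Each 10-minute DF block holds 10 × 60 × 30 − 9 × 2 = 17982 frames. 1382 ÷ 17982 → 0 full blocks, remainder 1382.
Within the partial block the first minute is 1800 frames and each further minute 1798, so 0 further minute boundaries passed. Total skipped labels = 18 × 0 + 2 × 0 = 0.
Non-drop label index = 1382 + 0 = 1382; at 30 labels/s that is 00:00:46:02, i.e. DF 00:00:46;02.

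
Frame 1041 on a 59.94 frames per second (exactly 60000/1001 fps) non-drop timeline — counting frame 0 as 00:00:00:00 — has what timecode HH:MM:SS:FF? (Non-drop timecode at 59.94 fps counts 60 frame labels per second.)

00:00:17:21

1041 ÷ 60 = 17 full seconds, remainder 21 frames.
17 s = 0 h 0 min 17 s.
Timecode: 00:00:17:21.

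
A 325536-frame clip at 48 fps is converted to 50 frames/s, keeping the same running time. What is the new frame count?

339100 frames

Target frames = source frames × (target rate / source rate) = 325536 × (50)/(48) = 325536 × 25/24 = 339100.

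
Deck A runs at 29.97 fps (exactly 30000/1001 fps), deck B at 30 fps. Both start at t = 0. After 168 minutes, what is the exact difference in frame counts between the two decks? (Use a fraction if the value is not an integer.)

168 min = 10080 s.
A emits 30000/1001 × 10080 = 43200000/143 frames; B emits 30 × 10080 = 302400.
Difference = 43200/143 frames (≈ 302.0979); B is ahead of A.

43200/143 frames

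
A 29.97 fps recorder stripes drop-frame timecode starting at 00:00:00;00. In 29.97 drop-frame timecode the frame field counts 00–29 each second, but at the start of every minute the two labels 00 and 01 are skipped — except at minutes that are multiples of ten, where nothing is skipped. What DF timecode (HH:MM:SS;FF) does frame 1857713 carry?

Ten DF minutes hold 17982 frames, so frame 1857713 lies in block 103 (frames 1852146–1870127) with 5567 frames into that block.
The block's first minute is 1800 frames and the rest 1798 each; 5567 frames reaches minute 3, so 103 × 18 + 3 × 2 = 1860 labels have been skipped so far.
Adding those back, label number 1857713 + 1860 = 1859573 at 30 labels/s is 61985 s + 23 f = 17 h 13 min 5 s frame 23, i.e. 17:13:05;23.

17:13:05;23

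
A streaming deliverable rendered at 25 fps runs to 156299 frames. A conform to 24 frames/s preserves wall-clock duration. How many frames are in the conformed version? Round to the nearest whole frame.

150047 frames

Frames at target rate = 156299 × (24) / (25) = 3751176/25 ≈ 150047.040.
Nearest whole frame: 150047.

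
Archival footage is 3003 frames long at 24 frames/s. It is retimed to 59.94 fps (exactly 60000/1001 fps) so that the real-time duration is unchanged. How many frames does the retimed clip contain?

7500 frames

Target frames = source frames × (target rate / source rate) = 3003 × (60000/1001)/(24) = 3003 × 2500/1001 = 7500.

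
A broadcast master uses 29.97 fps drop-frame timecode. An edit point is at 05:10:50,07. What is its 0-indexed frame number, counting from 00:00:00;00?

As if non-drop at 30 labels/s: (5 × 3600 + 10 × 60 + 50) × 30 + 7 = 559507.
Minute boundaries passed: 310; those not divisible by 10: 310 − 31 = 279; dropped labels = 2 × 279 = 558.
Actual frame index = 559507 − 558 = 558949.

558949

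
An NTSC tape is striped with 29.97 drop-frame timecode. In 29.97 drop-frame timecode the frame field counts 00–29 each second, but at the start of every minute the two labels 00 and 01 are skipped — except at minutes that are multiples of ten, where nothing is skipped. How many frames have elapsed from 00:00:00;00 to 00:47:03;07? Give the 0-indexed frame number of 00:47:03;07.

84611

Complete 10-minute blocks: 4, each 17982 frames → 71928.
Remaining 7 whole minutes in the current block: 1800 + 6 × 1798 = 12588 frames.
Within the current minute: 3 × 30 + 7 − 2 = 95 (labels ;00/;01 skipped at this minute). Total = 71928 + 12588 + 95 = 84611.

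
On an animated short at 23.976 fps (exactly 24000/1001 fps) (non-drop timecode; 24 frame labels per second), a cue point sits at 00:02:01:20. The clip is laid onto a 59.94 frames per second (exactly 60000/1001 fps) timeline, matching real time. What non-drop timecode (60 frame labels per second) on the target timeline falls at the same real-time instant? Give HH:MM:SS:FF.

Source frame index: (0×3600 + 2×60 + 1) × 24 + 20 = 2924.
Real time: 2924 / (24000/1001) = 731731/6000 s.
Target frame: (731731/6000) × (60000/1001) = 7310.
At 60 labels/s: frame 7310 → 00:02:01:50.

00:02:01:50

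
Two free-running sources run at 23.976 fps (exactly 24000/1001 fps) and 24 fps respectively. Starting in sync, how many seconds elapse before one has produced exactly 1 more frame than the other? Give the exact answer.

1001/24 seconds

The gap grows by |24 − 24000/1001| = 24/1001 frames per second.
Time for a 1-frame gap: 1 ÷ (24/1001) = 1001/24 s.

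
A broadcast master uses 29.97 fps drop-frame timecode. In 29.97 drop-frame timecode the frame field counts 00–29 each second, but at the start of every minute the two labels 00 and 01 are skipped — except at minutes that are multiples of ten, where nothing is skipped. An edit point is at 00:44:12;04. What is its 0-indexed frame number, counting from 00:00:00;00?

79484

Complete 10-minute blocks: 4, each 17982 frames → 71928.
Remaining 4 whole minutes in the current block: 1800 + 3 × 1798 = 7194 frames.
Within the current minute: 12 × 30 + 4 − 2 = 362 (labels ;00/;01 skipped at this minute). Total = 71928 + 7194 + 362 = 79484.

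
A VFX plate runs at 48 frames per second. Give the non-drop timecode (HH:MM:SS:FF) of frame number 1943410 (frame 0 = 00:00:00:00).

1943410 ÷ 48 = 40487 full seconds, remainder 34 frames.
40487 s = 11 h 14 min 47 s.
Timecode: 11:14:47:34.

11:14:47:34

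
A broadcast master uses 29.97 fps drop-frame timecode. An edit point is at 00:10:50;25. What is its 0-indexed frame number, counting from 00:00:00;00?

Complete 10-minute blocks: 1, each 17982 frames → 17982.
Remaining 0 whole minutes in the current block: 0 frames.
Within the current minute: 50 × 30 + 25 = 1525. Total = 17982 + 0 + 1525 = 19507.

19507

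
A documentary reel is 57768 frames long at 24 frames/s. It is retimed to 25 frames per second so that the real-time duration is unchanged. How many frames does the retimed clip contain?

60175 frames

Target frames = source frames × (target rate / source rate) = 57768 × (25)/(24) = 57768 × 25/24 = 60175.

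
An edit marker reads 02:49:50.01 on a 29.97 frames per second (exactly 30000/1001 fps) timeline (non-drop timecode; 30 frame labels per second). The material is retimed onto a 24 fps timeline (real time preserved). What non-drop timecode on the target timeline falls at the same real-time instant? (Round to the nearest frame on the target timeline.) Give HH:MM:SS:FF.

02:50:00:05

Source frame index: (2×3600 + 49×60 + 50) × 30 + 1 = 305701.
Real time: 305701 / (30000/1001) = 306006701/30000 s.
Target frame: (306006701/30000) × (24) = 306006701/1250 ≈ 244805.361 → 244805.
At 24 labels/s: frame 244805 → 02:50:00:05.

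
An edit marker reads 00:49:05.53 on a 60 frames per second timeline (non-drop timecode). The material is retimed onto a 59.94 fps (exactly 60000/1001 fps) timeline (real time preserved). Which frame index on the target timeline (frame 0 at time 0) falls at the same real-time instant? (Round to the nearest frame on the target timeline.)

frame 176576

Source frame index: (0×3600 + 49×60 + 5) × 60 + 53 = 176753.
Real time: 176753 / (60) = 176753/60 s.
Target frame: (176753/60) × (60000/1001) = 176753000/1001 ≈ 176576.424 → 176576.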